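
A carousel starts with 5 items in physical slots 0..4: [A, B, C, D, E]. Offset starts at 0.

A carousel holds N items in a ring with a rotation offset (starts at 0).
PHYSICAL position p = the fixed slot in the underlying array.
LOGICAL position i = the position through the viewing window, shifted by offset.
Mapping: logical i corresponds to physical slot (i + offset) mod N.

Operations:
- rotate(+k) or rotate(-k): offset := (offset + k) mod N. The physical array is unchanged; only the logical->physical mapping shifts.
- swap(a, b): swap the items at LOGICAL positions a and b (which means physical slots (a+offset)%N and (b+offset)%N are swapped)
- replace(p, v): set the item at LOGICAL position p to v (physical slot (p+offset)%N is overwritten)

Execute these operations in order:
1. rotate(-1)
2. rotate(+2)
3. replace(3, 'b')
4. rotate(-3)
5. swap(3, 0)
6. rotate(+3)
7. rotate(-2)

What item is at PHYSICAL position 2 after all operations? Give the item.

Answer: C

Derivation:
After op 1 (rotate(-1)): offset=4, physical=[A,B,C,D,E], logical=[E,A,B,C,D]
After op 2 (rotate(+2)): offset=1, physical=[A,B,C,D,E], logical=[B,C,D,E,A]
After op 3 (replace(3, 'b')): offset=1, physical=[A,B,C,D,b], logical=[B,C,D,b,A]
After op 4 (rotate(-3)): offset=3, physical=[A,B,C,D,b], logical=[D,b,A,B,C]
After op 5 (swap(3, 0)): offset=3, physical=[A,D,C,B,b], logical=[B,b,A,D,C]
After op 6 (rotate(+3)): offset=1, physical=[A,D,C,B,b], logical=[D,C,B,b,A]
After op 7 (rotate(-2)): offset=4, physical=[A,D,C,B,b], logical=[b,A,D,C,B]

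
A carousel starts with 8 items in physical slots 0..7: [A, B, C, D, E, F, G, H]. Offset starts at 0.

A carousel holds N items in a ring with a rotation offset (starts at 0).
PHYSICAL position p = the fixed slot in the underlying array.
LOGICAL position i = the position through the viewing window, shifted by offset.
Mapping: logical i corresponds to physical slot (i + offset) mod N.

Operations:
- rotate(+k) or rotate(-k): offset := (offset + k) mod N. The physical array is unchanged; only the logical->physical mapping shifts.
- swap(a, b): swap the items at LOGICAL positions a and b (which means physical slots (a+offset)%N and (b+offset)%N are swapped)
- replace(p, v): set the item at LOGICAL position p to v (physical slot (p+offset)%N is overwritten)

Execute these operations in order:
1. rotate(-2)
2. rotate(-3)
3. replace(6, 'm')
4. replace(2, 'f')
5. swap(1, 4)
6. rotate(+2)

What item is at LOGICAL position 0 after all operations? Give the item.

After op 1 (rotate(-2)): offset=6, physical=[A,B,C,D,E,F,G,H], logical=[G,H,A,B,C,D,E,F]
After op 2 (rotate(-3)): offset=3, physical=[A,B,C,D,E,F,G,H], logical=[D,E,F,G,H,A,B,C]
After op 3 (replace(6, 'm')): offset=3, physical=[A,m,C,D,E,F,G,H], logical=[D,E,F,G,H,A,m,C]
After op 4 (replace(2, 'f')): offset=3, physical=[A,m,C,D,E,f,G,H], logical=[D,E,f,G,H,A,m,C]
After op 5 (swap(1, 4)): offset=3, physical=[A,m,C,D,H,f,G,E], logical=[D,H,f,G,E,A,m,C]
After op 6 (rotate(+2)): offset=5, physical=[A,m,C,D,H,f,G,E], logical=[f,G,E,A,m,C,D,H]

Answer: f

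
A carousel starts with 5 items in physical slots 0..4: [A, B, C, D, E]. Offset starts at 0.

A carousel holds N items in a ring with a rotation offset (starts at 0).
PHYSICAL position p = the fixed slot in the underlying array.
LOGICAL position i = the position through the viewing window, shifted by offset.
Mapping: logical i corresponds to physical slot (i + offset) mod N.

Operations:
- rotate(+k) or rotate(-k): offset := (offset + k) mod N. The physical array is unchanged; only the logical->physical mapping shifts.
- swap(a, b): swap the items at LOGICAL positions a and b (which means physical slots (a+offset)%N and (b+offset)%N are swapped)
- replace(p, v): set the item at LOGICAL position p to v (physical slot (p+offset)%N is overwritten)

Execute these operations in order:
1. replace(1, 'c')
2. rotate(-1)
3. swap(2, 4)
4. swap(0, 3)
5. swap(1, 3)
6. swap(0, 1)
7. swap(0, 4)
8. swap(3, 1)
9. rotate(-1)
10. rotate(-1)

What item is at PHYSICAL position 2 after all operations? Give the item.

Answer: C

Derivation:
After op 1 (replace(1, 'c')): offset=0, physical=[A,c,C,D,E], logical=[A,c,C,D,E]
After op 2 (rotate(-1)): offset=4, physical=[A,c,C,D,E], logical=[E,A,c,C,D]
After op 3 (swap(2, 4)): offset=4, physical=[A,D,C,c,E], logical=[E,A,D,C,c]
After op 4 (swap(0, 3)): offset=4, physical=[A,D,E,c,C], logical=[C,A,D,E,c]
After op 5 (swap(1, 3)): offset=4, physical=[E,D,A,c,C], logical=[C,E,D,A,c]
After op 6 (swap(0, 1)): offset=4, physical=[C,D,A,c,E], logical=[E,C,D,A,c]
After op 7 (swap(0, 4)): offset=4, physical=[C,D,A,E,c], logical=[c,C,D,A,E]
After op 8 (swap(3, 1)): offset=4, physical=[A,D,C,E,c], logical=[c,A,D,C,E]
After op 9 (rotate(-1)): offset=3, physical=[A,D,C,E,c], logical=[E,c,A,D,C]
After op 10 (rotate(-1)): offset=2, physical=[A,D,C,E,c], logical=[C,E,c,A,D]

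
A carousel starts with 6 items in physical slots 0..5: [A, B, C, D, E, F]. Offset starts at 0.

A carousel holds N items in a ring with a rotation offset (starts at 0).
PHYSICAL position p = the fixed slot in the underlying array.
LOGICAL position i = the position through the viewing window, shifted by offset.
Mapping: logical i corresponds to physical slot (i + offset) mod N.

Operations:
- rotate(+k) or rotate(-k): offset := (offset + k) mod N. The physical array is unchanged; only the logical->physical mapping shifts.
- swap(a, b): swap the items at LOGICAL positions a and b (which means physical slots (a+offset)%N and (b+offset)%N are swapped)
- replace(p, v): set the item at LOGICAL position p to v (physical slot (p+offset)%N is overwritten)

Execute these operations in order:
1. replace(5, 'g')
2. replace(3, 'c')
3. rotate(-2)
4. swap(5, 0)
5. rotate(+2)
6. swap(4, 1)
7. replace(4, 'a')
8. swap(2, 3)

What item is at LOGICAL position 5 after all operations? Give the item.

After op 1 (replace(5, 'g')): offset=0, physical=[A,B,C,D,E,g], logical=[A,B,C,D,E,g]
After op 2 (replace(3, 'c')): offset=0, physical=[A,B,C,c,E,g], logical=[A,B,C,c,E,g]
After op 3 (rotate(-2)): offset=4, physical=[A,B,C,c,E,g], logical=[E,g,A,B,C,c]
After op 4 (swap(5, 0)): offset=4, physical=[A,B,C,E,c,g], logical=[c,g,A,B,C,E]
After op 5 (rotate(+2)): offset=0, physical=[A,B,C,E,c,g], logical=[A,B,C,E,c,g]
After op 6 (swap(4, 1)): offset=0, physical=[A,c,C,E,B,g], logical=[A,c,C,E,B,g]
After op 7 (replace(4, 'a')): offset=0, physical=[A,c,C,E,a,g], logical=[A,c,C,E,a,g]
After op 8 (swap(2, 3)): offset=0, physical=[A,c,E,C,a,g], logical=[A,c,E,C,a,g]

Answer: g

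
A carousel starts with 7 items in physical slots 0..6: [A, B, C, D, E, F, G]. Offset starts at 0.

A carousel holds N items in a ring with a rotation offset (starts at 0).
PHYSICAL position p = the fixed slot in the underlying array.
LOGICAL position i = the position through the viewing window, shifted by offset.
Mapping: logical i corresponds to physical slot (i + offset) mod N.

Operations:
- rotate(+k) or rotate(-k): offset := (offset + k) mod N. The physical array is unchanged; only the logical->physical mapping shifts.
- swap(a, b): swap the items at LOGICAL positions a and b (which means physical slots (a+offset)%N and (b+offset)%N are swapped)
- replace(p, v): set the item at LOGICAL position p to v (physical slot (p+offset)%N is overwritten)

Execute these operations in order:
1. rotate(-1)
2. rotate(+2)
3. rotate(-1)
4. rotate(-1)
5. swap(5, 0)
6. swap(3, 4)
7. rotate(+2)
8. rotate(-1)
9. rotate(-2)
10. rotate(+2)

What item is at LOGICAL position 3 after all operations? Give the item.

Answer: C

Derivation:
After op 1 (rotate(-1)): offset=6, physical=[A,B,C,D,E,F,G], logical=[G,A,B,C,D,E,F]
After op 2 (rotate(+2)): offset=1, physical=[A,B,C,D,E,F,G], logical=[B,C,D,E,F,G,A]
After op 3 (rotate(-1)): offset=0, physical=[A,B,C,D,E,F,G], logical=[A,B,C,D,E,F,G]
After op 4 (rotate(-1)): offset=6, physical=[A,B,C,D,E,F,G], logical=[G,A,B,C,D,E,F]
After op 5 (swap(5, 0)): offset=6, physical=[A,B,C,D,G,F,E], logical=[E,A,B,C,D,G,F]
After op 6 (swap(3, 4)): offset=6, physical=[A,B,D,C,G,F,E], logical=[E,A,B,D,C,G,F]
After op 7 (rotate(+2)): offset=1, physical=[A,B,D,C,G,F,E], logical=[B,D,C,G,F,E,A]
After op 8 (rotate(-1)): offset=0, physical=[A,B,D,C,G,F,E], logical=[A,B,D,C,G,F,E]
After op 9 (rotate(-2)): offset=5, physical=[A,B,D,C,G,F,E], logical=[F,E,A,B,D,C,G]
After op 10 (rotate(+2)): offset=0, physical=[A,B,D,C,G,F,E], logical=[A,B,D,C,G,F,E]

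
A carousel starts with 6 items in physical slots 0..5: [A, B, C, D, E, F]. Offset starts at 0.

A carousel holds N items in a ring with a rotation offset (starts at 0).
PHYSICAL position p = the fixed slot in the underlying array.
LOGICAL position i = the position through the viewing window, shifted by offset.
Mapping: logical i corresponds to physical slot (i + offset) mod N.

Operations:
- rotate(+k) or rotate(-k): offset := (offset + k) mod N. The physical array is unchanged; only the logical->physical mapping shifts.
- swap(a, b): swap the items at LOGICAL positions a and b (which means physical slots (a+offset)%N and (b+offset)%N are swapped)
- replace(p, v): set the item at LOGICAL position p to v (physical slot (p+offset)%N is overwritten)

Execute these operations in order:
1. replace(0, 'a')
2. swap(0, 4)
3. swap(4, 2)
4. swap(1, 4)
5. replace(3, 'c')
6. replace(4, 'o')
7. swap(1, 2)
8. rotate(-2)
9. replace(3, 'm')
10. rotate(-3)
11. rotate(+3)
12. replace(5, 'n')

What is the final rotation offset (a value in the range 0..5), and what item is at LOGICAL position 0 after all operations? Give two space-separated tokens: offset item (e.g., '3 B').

After op 1 (replace(0, 'a')): offset=0, physical=[a,B,C,D,E,F], logical=[a,B,C,D,E,F]
After op 2 (swap(0, 4)): offset=0, physical=[E,B,C,D,a,F], logical=[E,B,C,D,a,F]
After op 3 (swap(4, 2)): offset=0, physical=[E,B,a,D,C,F], logical=[E,B,a,D,C,F]
After op 4 (swap(1, 4)): offset=0, physical=[E,C,a,D,B,F], logical=[E,C,a,D,B,F]
After op 5 (replace(3, 'c')): offset=0, physical=[E,C,a,c,B,F], logical=[E,C,a,c,B,F]
After op 6 (replace(4, 'o')): offset=0, physical=[E,C,a,c,o,F], logical=[E,C,a,c,o,F]
After op 7 (swap(1, 2)): offset=0, physical=[E,a,C,c,o,F], logical=[E,a,C,c,o,F]
After op 8 (rotate(-2)): offset=4, physical=[E,a,C,c,o,F], logical=[o,F,E,a,C,c]
After op 9 (replace(3, 'm')): offset=4, physical=[E,m,C,c,o,F], logical=[o,F,E,m,C,c]
After op 10 (rotate(-3)): offset=1, physical=[E,m,C,c,o,F], logical=[m,C,c,o,F,E]
After op 11 (rotate(+3)): offset=4, physical=[E,m,C,c,o,F], logical=[o,F,E,m,C,c]
After op 12 (replace(5, 'n')): offset=4, physical=[E,m,C,n,o,F], logical=[o,F,E,m,C,n]

Answer: 4 o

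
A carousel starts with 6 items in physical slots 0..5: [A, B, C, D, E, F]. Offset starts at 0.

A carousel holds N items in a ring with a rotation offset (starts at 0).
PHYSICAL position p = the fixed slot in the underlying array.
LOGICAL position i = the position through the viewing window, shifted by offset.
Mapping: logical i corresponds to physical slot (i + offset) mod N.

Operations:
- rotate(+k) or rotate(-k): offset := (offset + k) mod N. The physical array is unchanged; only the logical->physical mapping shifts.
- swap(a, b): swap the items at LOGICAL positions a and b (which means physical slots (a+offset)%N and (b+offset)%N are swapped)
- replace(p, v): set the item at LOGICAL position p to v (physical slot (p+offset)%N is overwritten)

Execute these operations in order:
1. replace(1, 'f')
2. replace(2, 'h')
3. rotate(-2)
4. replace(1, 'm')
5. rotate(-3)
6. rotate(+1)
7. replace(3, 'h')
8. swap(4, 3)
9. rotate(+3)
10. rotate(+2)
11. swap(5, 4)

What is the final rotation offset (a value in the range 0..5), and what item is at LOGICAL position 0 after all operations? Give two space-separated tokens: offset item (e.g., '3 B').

After op 1 (replace(1, 'f')): offset=0, physical=[A,f,C,D,E,F], logical=[A,f,C,D,E,F]
After op 2 (replace(2, 'h')): offset=0, physical=[A,f,h,D,E,F], logical=[A,f,h,D,E,F]
After op 3 (rotate(-2)): offset=4, physical=[A,f,h,D,E,F], logical=[E,F,A,f,h,D]
After op 4 (replace(1, 'm')): offset=4, physical=[A,f,h,D,E,m], logical=[E,m,A,f,h,D]
After op 5 (rotate(-3)): offset=1, physical=[A,f,h,D,E,m], logical=[f,h,D,E,m,A]
After op 6 (rotate(+1)): offset=2, physical=[A,f,h,D,E,m], logical=[h,D,E,m,A,f]
After op 7 (replace(3, 'h')): offset=2, physical=[A,f,h,D,E,h], logical=[h,D,E,h,A,f]
After op 8 (swap(4, 3)): offset=2, physical=[h,f,h,D,E,A], logical=[h,D,E,A,h,f]
After op 9 (rotate(+3)): offset=5, physical=[h,f,h,D,E,A], logical=[A,h,f,h,D,E]
After op 10 (rotate(+2)): offset=1, physical=[h,f,h,D,E,A], logical=[f,h,D,E,A,h]
After op 11 (swap(5, 4)): offset=1, physical=[A,f,h,D,E,h], logical=[f,h,D,E,h,A]

Answer: 1 f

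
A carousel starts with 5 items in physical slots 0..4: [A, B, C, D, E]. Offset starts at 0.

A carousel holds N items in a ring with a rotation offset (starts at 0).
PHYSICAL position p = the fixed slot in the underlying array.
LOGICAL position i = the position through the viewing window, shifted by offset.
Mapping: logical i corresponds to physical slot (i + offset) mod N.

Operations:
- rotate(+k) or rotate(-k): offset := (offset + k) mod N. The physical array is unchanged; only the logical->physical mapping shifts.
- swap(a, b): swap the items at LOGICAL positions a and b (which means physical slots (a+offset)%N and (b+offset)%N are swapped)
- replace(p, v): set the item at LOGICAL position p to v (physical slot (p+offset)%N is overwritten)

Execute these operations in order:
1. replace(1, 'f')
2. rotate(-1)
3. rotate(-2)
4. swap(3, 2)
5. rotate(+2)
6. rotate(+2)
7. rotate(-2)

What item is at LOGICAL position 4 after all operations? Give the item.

After op 1 (replace(1, 'f')): offset=0, physical=[A,f,C,D,E], logical=[A,f,C,D,E]
After op 2 (rotate(-1)): offset=4, physical=[A,f,C,D,E], logical=[E,A,f,C,D]
After op 3 (rotate(-2)): offset=2, physical=[A,f,C,D,E], logical=[C,D,E,A,f]
After op 4 (swap(3, 2)): offset=2, physical=[E,f,C,D,A], logical=[C,D,A,E,f]
After op 5 (rotate(+2)): offset=4, physical=[E,f,C,D,A], logical=[A,E,f,C,D]
After op 6 (rotate(+2)): offset=1, physical=[E,f,C,D,A], logical=[f,C,D,A,E]
After op 7 (rotate(-2)): offset=4, physical=[E,f,C,D,A], logical=[A,E,f,C,D]

Answer: D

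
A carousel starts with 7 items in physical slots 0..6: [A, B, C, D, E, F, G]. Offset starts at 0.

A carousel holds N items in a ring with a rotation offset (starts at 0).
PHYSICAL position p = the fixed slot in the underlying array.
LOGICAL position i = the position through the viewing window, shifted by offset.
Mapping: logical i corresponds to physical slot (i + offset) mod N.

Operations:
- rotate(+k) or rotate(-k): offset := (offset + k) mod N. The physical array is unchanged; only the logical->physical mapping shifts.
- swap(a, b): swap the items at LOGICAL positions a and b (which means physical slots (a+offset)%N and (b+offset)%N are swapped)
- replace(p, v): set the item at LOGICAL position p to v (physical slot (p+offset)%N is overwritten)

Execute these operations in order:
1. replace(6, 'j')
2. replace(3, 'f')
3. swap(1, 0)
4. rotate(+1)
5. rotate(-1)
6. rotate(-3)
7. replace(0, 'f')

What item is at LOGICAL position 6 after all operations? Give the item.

After op 1 (replace(6, 'j')): offset=0, physical=[A,B,C,D,E,F,j], logical=[A,B,C,D,E,F,j]
After op 2 (replace(3, 'f')): offset=0, physical=[A,B,C,f,E,F,j], logical=[A,B,C,f,E,F,j]
After op 3 (swap(1, 0)): offset=0, physical=[B,A,C,f,E,F,j], logical=[B,A,C,f,E,F,j]
After op 4 (rotate(+1)): offset=1, physical=[B,A,C,f,E,F,j], logical=[A,C,f,E,F,j,B]
After op 5 (rotate(-1)): offset=0, physical=[B,A,C,f,E,F,j], logical=[B,A,C,f,E,F,j]
After op 6 (rotate(-3)): offset=4, physical=[B,A,C,f,E,F,j], logical=[E,F,j,B,A,C,f]
After op 7 (replace(0, 'f')): offset=4, physical=[B,A,C,f,f,F,j], logical=[f,F,j,B,A,C,f]

Answer: f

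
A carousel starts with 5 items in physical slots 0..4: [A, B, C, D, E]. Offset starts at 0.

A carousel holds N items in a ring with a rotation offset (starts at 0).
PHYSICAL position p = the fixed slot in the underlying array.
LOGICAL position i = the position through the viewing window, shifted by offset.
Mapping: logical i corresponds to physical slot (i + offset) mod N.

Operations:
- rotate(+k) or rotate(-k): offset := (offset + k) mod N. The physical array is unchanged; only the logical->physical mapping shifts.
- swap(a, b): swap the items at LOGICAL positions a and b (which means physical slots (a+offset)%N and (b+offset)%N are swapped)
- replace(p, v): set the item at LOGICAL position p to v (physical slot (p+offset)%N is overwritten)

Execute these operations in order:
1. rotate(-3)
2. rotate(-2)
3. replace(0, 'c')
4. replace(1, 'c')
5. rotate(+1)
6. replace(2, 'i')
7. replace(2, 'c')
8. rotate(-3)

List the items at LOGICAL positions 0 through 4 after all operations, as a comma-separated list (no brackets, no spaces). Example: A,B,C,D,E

After op 1 (rotate(-3)): offset=2, physical=[A,B,C,D,E], logical=[C,D,E,A,B]
After op 2 (rotate(-2)): offset=0, physical=[A,B,C,D,E], logical=[A,B,C,D,E]
After op 3 (replace(0, 'c')): offset=0, physical=[c,B,C,D,E], logical=[c,B,C,D,E]
After op 4 (replace(1, 'c')): offset=0, physical=[c,c,C,D,E], logical=[c,c,C,D,E]
After op 5 (rotate(+1)): offset=1, physical=[c,c,C,D,E], logical=[c,C,D,E,c]
After op 6 (replace(2, 'i')): offset=1, physical=[c,c,C,i,E], logical=[c,C,i,E,c]
After op 7 (replace(2, 'c')): offset=1, physical=[c,c,C,c,E], logical=[c,C,c,E,c]
After op 8 (rotate(-3)): offset=3, physical=[c,c,C,c,E], logical=[c,E,c,c,C]

Answer: c,E,c,c,C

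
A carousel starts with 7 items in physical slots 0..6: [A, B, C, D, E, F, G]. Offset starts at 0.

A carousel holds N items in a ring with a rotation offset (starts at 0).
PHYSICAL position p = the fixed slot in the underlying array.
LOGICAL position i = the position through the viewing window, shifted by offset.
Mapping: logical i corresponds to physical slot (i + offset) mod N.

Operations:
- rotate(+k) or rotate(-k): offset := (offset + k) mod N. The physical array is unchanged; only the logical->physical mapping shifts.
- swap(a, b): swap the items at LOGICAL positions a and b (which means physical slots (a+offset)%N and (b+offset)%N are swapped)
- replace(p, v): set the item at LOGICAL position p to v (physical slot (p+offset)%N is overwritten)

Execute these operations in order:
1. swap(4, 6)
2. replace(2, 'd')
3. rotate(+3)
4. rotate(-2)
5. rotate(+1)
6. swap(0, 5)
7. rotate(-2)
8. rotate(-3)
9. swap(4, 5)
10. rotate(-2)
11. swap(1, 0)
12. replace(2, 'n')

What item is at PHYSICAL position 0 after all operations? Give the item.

Answer: d

Derivation:
After op 1 (swap(4, 6)): offset=0, physical=[A,B,C,D,G,F,E], logical=[A,B,C,D,G,F,E]
After op 2 (replace(2, 'd')): offset=0, physical=[A,B,d,D,G,F,E], logical=[A,B,d,D,G,F,E]
After op 3 (rotate(+3)): offset=3, physical=[A,B,d,D,G,F,E], logical=[D,G,F,E,A,B,d]
After op 4 (rotate(-2)): offset=1, physical=[A,B,d,D,G,F,E], logical=[B,d,D,G,F,E,A]
After op 5 (rotate(+1)): offset=2, physical=[A,B,d,D,G,F,E], logical=[d,D,G,F,E,A,B]
After op 6 (swap(0, 5)): offset=2, physical=[d,B,A,D,G,F,E], logical=[A,D,G,F,E,d,B]
After op 7 (rotate(-2)): offset=0, physical=[d,B,A,D,G,F,E], logical=[d,B,A,D,G,F,E]
After op 8 (rotate(-3)): offset=4, physical=[d,B,A,D,G,F,E], logical=[G,F,E,d,B,A,D]
After op 9 (swap(4, 5)): offset=4, physical=[d,A,B,D,G,F,E], logical=[G,F,E,d,A,B,D]
After op 10 (rotate(-2)): offset=2, physical=[d,A,B,D,G,F,E], logical=[B,D,G,F,E,d,A]
After op 11 (swap(1, 0)): offset=2, physical=[d,A,D,B,G,F,E], logical=[D,B,G,F,E,d,A]
After op 12 (replace(2, 'n')): offset=2, physical=[d,A,D,B,n,F,E], logical=[D,B,n,F,E,d,A]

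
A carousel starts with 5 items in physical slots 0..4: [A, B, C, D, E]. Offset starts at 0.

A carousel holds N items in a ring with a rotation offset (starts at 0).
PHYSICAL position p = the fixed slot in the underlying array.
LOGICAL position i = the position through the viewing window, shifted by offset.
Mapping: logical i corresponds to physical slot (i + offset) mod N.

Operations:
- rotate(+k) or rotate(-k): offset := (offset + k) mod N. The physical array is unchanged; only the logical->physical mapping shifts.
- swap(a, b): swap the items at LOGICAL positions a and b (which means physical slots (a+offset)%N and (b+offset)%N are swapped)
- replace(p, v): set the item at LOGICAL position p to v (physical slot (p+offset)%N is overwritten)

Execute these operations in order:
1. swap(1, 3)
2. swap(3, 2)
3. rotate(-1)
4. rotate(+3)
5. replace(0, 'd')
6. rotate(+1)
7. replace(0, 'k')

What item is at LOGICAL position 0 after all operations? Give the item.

After op 1 (swap(1, 3)): offset=0, physical=[A,D,C,B,E], logical=[A,D,C,B,E]
After op 2 (swap(3, 2)): offset=0, physical=[A,D,B,C,E], logical=[A,D,B,C,E]
After op 3 (rotate(-1)): offset=4, physical=[A,D,B,C,E], logical=[E,A,D,B,C]
After op 4 (rotate(+3)): offset=2, physical=[A,D,B,C,E], logical=[B,C,E,A,D]
After op 5 (replace(0, 'd')): offset=2, physical=[A,D,d,C,E], logical=[d,C,E,A,D]
After op 6 (rotate(+1)): offset=3, physical=[A,D,d,C,E], logical=[C,E,A,D,d]
After op 7 (replace(0, 'k')): offset=3, physical=[A,D,d,k,E], logical=[k,E,A,D,d]

Answer: k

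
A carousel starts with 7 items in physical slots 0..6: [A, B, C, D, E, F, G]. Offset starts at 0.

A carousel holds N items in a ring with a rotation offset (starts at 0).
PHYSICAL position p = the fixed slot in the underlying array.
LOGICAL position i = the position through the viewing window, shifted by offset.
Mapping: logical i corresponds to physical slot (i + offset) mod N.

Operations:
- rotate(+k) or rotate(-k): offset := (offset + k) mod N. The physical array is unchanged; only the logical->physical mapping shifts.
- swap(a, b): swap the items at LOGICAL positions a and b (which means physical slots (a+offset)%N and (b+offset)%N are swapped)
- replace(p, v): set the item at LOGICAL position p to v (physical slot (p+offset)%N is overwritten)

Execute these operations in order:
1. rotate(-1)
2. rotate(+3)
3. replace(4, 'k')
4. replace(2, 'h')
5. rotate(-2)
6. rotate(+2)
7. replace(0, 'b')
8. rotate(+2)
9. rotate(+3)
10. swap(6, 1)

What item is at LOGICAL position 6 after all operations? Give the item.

After op 1 (rotate(-1)): offset=6, physical=[A,B,C,D,E,F,G], logical=[G,A,B,C,D,E,F]
After op 2 (rotate(+3)): offset=2, physical=[A,B,C,D,E,F,G], logical=[C,D,E,F,G,A,B]
After op 3 (replace(4, 'k')): offset=2, physical=[A,B,C,D,E,F,k], logical=[C,D,E,F,k,A,B]
After op 4 (replace(2, 'h')): offset=2, physical=[A,B,C,D,h,F,k], logical=[C,D,h,F,k,A,B]
After op 5 (rotate(-2)): offset=0, physical=[A,B,C,D,h,F,k], logical=[A,B,C,D,h,F,k]
After op 6 (rotate(+2)): offset=2, physical=[A,B,C,D,h,F,k], logical=[C,D,h,F,k,A,B]
After op 7 (replace(0, 'b')): offset=2, physical=[A,B,b,D,h,F,k], logical=[b,D,h,F,k,A,B]
After op 8 (rotate(+2)): offset=4, physical=[A,B,b,D,h,F,k], logical=[h,F,k,A,B,b,D]
After op 9 (rotate(+3)): offset=0, physical=[A,B,b,D,h,F,k], logical=[A,B,b,D,h,F,k]
After op 10 (swap(6, 1)): offset=0, physical=[A,k,b,D,h,F,B], logical=[A,k,b,D,h,F,B]

Answer: B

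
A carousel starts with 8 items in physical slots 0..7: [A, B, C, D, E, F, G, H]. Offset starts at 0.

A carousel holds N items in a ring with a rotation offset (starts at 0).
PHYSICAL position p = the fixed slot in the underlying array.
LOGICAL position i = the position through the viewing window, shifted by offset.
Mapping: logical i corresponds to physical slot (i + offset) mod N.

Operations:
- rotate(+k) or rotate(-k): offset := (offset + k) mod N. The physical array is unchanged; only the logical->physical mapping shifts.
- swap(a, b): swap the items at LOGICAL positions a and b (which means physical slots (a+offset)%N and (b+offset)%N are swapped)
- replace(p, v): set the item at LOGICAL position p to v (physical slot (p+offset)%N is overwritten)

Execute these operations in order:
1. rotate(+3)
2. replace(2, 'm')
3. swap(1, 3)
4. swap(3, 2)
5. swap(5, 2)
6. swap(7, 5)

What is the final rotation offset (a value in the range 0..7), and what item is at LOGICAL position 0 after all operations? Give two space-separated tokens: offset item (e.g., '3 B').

Answer: 3 D

Derivation:
After op 1 (rotate(+3)): offset=3, physical=[A,B,C,D,E,F,G,H], logical=[D,E,F,G,H,A,B,C]
After op 2 (replace(2, 'm')): offset=3, physical=[A,B,C,D,E,m,G,H], logical=[D,E,m,G,H,A,B,C]
After op 3 (swap(1, 3)): offset=3, physical=[A,B,C,D,G,m,E,H], logical=[D,G,m,E,H,A,B,C]
After op 4 (swap(3, 2)): offset=3, physical=[A,B,C,D,G,E,m,H], logical=[D,G,E,m,H,A,B,C]
After op 5 (swap(5, 2)): offset=3, physical=[E,B,C,D,G,A,m,H], logical=[D,G,A,m,H,E,B,C]
After op 6 (swap(7, 5)): offset=3, physical=[C,B,E,D,G,A,m,H], logical=[D,G,A,m,H,C,B,E]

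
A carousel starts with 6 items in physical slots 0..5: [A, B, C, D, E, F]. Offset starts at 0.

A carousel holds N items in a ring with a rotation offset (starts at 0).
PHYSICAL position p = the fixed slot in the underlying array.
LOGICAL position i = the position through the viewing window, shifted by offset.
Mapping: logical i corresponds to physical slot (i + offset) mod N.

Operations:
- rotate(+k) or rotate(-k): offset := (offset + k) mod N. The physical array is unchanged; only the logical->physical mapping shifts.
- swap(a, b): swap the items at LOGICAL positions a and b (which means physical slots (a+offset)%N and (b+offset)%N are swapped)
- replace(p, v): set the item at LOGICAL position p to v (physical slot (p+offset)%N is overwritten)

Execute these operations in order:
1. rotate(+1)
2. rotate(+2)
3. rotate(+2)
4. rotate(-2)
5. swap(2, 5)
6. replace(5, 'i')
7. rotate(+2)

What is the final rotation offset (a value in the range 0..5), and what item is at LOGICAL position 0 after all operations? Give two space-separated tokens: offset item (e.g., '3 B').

After op 1 (rotate(+1)): offset=1, physical=[A,B,C,D,E,F], logical=[B,C,D,E,F,A]
After op 2 (rotate(+2)): offset=3, physical=[A,B,C,D,E,F], logical=[D,E,F,A,B,C]
After op 3 (rotate(+2)): offset=5, physical=[A,B,C,D,E,F], logical=[F,A,B,C,D,E]
After op 4 (rotate(-2)): offset=3, physical=[A,B,C,D,E,F], logical=[D,E,F,A,B,C]
After op 5 (swap(2, 5)): offset=3, physical=[A,B,F,D,E,C], logical=[D,E,C,A,B,F]
After op 6 (replace(5, 'i')): offset=3, physical=[A,B,i,D,E,C], logical=[D,E,C,A,B,i]
After op 7 (rotate(+2)): offset=5, physical=[A,B,i,D,E,C], logical=[C,A,B,i,D,E]

Answer: 5 C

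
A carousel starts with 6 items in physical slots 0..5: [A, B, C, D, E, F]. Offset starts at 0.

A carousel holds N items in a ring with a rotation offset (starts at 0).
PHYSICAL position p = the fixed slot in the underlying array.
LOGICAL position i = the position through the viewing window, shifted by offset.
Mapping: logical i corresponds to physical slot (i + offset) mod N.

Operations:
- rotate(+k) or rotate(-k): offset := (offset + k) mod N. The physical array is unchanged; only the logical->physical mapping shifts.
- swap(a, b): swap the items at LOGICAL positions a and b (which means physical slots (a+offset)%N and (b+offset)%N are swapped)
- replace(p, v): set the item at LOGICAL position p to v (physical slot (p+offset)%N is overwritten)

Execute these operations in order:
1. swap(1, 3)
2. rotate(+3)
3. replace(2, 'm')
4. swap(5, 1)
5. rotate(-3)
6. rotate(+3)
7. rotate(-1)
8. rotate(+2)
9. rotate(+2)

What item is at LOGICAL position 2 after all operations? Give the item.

After op 1 (swap(1, 3)): offset=0, physical=[A,D,C,B,E,F], logical=[A,D,C,B,E,F]
After op 2 (rotate(+3)): offset=3, physical=[A,D,C,B,E,F], logical=[B,E,F,A,D,C]
After op 3 (replace(2, 'm')): offset=3, physical=[A,D,C,B,E,m], logical=[B,E,m,A,D,C]
After op 4 (swap(5, 1)): offset=3, physical=[A,D,E,B,C,m], logical=[B,C,m,A,D,E]
After op 5 (rotate(-3)): offset=0, physical=[A,D,E,B,C,m], logical=[A,D,E,B,C,m]
After op 6 (rotate(+3)): offset=3, physical=[A,D,E,B,C,m], logical=[B,C,m,A,D,E]
After op 7 (rotate(-1)): offset=2, physical=[A,D,E,B,C,m], logical=[E,B,C,m,A,D]
After op 8 (rotate(+2)): offset=4, physical=[A,D,E,B,C,m], logical=[C,m,A,D,E,B]
After op 9 (rotate(+2)): offset=0, physical=[A,D,E,B,C,m], logical=[A,D,E,B,C,m]

Answer: E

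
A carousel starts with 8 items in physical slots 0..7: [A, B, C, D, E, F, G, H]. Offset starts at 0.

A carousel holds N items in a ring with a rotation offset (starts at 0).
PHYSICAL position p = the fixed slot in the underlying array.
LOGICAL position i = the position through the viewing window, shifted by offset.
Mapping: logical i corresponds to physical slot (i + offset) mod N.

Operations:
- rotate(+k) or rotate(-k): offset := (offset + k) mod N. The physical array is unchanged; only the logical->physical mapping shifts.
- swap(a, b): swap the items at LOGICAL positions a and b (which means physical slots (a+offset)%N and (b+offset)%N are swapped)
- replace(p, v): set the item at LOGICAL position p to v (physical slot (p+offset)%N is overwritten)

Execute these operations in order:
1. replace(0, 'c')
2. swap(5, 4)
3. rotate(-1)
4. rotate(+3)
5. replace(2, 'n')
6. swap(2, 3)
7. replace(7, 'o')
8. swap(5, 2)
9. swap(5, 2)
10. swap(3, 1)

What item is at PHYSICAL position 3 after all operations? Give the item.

Answer: n

Derivation:
After op 1 (replace(0, 'c')): offset=0, physical=[c,B,C,D,E,F,G,H], logical=[c,B,C,D,E,F,G,H]
After op 2 (swap(5, 4)): offset=0, physical=[c,B,C,D,F,E,G,H], logical=[c,B,C,D,F,E,G,H]
After op 3 (rotate(-1)): offset=7, physical=[c,B,C,D,F,E,G,H], logical=[H,c,B,C,D,F,E,G]
After op 4 (rotate(+3)): offset=2, physical=[c,B,C,D,F,E,G,H], logical=[C,D,F,E,G,H,c,B]
After op 5 (replace(2, 'n')): offset=2, physical=[c,B,C,D,n,E,G,H], logical=[C,D,n,E,G,H,c,B]
After op 6 (swap(2, 3)): offset=2, physical=[c,B,C,D,E,n,G,H], logical=[C,D,E,n,G,H,c,B]
After op 7 (replace(7, 'o')): offset=2, physical=[c,o,C,D,E,n,G,H], logical=[C,D,E,n,G,H,c,o]
After op 8 (swap(5, 2)): offset=2, physical=[c,o,C,D,H,n,G,E], logical=[C,D,H,n,G,E,c,o]
After op 9 (swap(5, 2)): offset=2, physical=[c,o,C,D,E,n,G,H], logical=[C,D,E,n,G,H,c,o]
After op 10 (swap(3, 1)): offset=2, physical=[c,o,C,n,E,D,G,H], logical=[C,n,E,D,G,H,c,o]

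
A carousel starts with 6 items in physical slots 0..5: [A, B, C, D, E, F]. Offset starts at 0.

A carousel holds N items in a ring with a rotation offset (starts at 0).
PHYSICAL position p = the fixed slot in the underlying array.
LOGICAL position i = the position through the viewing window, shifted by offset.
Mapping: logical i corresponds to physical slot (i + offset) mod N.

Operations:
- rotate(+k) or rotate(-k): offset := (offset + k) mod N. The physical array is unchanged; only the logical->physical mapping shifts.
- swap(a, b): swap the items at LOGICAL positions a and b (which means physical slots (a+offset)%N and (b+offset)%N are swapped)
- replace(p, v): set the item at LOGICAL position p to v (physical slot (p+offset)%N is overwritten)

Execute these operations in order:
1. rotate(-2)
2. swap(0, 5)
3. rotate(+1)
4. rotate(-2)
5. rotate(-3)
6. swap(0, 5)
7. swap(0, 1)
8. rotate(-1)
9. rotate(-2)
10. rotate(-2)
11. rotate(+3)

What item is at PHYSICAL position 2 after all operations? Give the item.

After op 1 (rotate(-2)): offset=4, physical=[A,B,C,D,E,F], logical=[E,F,A,B,C,D]
After op 2 (swap(0, 5)): offset=4, physical=[A,B,C,E,D,F], logical=[D,F,A,B,C,E]
After op 3 (rotate(+1)): offset=5, physical=[A,B,C,E,D,F], logical=[F,A,B,C,E,D]
After op 4 (rotate(-2)): offset=3, physical=[A,B,C,E,D,F], logical=[E,D,F,A,B,C]
After op 5 (rotate(-3)): offset=0, physical=[A,B,C,E,D,F], logical=[A,B,C,E,D,F]
After op 6 (swap(0, 5)): offset=0, physical=[F,B,C,E,D,A], logical=[F,B,C,E,D,A]
After op 7 (swap(0, 1)): offset=0, physical=[B,F,C,E,D,A], logical=[B,F,C,E,D,A]
After op 8 (rotate(-1)): offset=5, physical=[B,F,C,E,D,A], logical=[A,B,F,C,E,D]
After op 9 (rotate(-2)): offset=3, physical=[B,F,C,E,D,A], logical=[E,D,A,B,F,C]
After op 10 (rotate(-2)): offset=1, physical=[B,F,C,E,D,A], logical=[F,C,E,D,A,B]
After op 11 (rotate(+3)): offset=4, physical=[B,F,C,E,D,A], logical=[D,A,B,F,C,E]

Answer: C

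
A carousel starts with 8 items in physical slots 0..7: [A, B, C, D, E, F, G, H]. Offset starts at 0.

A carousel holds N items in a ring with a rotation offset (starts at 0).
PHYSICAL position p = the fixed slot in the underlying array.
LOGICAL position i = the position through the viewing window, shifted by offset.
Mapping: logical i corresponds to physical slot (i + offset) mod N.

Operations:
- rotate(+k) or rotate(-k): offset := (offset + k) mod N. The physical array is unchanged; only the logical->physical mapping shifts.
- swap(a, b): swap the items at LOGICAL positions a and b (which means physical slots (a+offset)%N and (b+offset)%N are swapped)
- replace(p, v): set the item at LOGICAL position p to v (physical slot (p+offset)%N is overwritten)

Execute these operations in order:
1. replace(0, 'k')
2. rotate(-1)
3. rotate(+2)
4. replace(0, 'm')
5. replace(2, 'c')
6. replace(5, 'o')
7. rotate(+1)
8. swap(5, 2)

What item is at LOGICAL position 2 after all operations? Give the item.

After op 1 (replace(0, 'k')): offset=0, physical=[k,B,C,D,E,F,G,H], logical=[k,B,C,D,E,F,G,H]
After op 2 (rotate(-1)): offset=7, physical=[k,B,C,D,E,F,G,H], logical=[H,k,B,C,D,E,F,G]
After op 3 (rotate(+2)): offset=1, physical=[k,B,C,D,E,F,G,H], logical=[B,C,D,E,F,G,H,k]
After op 4 (replace(0, 'm')): offset=1, physical=[k,m,C,D,E,F,G,H], logical=[m,C,D,E,F,G,H,k]
After op 5 (replace(2, 'c')): offset=1, physical=[k,m,C,c,E,F,G,H], logical=[m,C,c,E,F,G,H,k]
After op 6 (replace(5, 'o')): offset=1, physical=[k,m,C,c,E,F,o,H], logical=[m,C,c,E,F,o,H,k]
After op 7 (rotate(+1)): offset=2, physical=[k,m,C,c,E,F,o,H], logical=[C,c,E,F,o,H,k,m]
After op 8 (swap(5, 2)): offset=2, physical=[k,m,C,c,H,F,o,E], logical=[C,c,H,F,o,E,k,m]

Answer: H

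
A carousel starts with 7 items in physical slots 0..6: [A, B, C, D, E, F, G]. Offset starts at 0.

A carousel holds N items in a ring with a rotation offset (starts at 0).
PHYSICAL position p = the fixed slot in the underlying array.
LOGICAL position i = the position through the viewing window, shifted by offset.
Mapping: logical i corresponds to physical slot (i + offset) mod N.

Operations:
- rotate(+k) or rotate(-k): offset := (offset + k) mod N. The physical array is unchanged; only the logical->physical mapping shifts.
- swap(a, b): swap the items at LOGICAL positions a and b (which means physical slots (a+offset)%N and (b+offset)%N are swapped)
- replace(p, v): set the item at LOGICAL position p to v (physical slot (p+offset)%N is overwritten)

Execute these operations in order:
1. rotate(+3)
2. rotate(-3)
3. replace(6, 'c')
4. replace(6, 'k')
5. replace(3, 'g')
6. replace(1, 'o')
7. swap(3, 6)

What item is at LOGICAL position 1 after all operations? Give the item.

After op 1 (rotate(+3)): offset=3, physical=[A,B,C,D,E,F,G], logical=[D,E,F,G,A,B,C]
After op 2 (rotate(-3)): offset=0, physical=[A,B,C,D,E,F,G], logical=[A,B,C,D,E,F,G]
After op 3 (replace(6, 'c')): offset=0, physical=[A,B,C,D,E,F,c], logical=[A,B,C,D,E,F,c]
After op 4 (replace(6, 'k')): offset=0, physical=[A,B,C,D,E,F,k], logical=[A,B,C,D,E,F,k]
After op 5 (replace(3, 'g')): offset=0, physical=[A,B,C,g,E,F,k], logical=[A,B,C,g,E,F,k]
After op 6 (replace(1, 'o')): offset=0, physical=[A,o,C,g,E,F,k], logical=[A,o,C,g,E,F,k]
After op 7 (swap(3, 6)): offset=0, physical=[A,o,C,k,E,F,g], logical=[A,o,C,k,E,F,g]

Answer: o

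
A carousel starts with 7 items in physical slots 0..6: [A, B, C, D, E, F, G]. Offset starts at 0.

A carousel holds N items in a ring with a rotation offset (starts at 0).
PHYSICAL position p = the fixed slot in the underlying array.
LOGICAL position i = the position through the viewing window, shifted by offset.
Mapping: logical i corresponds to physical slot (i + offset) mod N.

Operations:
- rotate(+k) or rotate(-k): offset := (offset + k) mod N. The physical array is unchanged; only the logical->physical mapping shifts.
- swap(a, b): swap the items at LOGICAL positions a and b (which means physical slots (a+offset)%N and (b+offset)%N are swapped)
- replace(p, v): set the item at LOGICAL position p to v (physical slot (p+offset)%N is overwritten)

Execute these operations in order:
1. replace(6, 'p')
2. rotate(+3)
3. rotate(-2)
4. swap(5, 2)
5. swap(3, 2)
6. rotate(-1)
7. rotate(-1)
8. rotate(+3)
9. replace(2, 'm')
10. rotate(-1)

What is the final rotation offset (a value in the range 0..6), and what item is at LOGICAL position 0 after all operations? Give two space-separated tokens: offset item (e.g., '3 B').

Answer: 1 B

Derivation:
After op 1 (replace(6, 'p')): offset=0, physical=[A,B,C,D,E,F,p], logical=[A,B,C,D,E,F,p]
After op 2 (rotate(+3)): offset=3, physical=[A,B,C,D,E,F,p], logical=[D,E,F,p,A,B,C]
After op 3 (rotate(-2)): offset=1, physical=[A,B,C,D,E,F,p], logical=[B,C,D,E,F,p,A]
After op 4 (swap(5, 2)): offset=1, physical=[A,B,C,p,E,F,D], logical=[B,C,p,E,F,D,A]
After op 5 (swap(3, 2)): offset=1, physical=[A,B,C,E,p,F,D], logical=[B,C,E,p,F,D,A]
After op 6 (rotate(-1)): offset=0, physical=[A,B,C,E,p,F,D], logical=[A,B,C,E,p,F,D]
After op 7 (rotate(-1)): offset=6, physical=[A,B,C,E,p,F,D], logical=[D,A,B,C,E,p,F]
After op 8 (rotate(+3)): offset=2, physical=[A,B,C,E,p,F,D], logical=[C,E,p,F,D,A,B]
After op 9 (replace(2, 'm')): offset=2, physical=[A,B,C,E,m,F,D], logical=[C,E,m,F,D,A,B]
After op 10 (rotate(-1)): offset=1, physical=[A,B,C,E,m,F,D], logical=[B,C,E,m,F,D,A]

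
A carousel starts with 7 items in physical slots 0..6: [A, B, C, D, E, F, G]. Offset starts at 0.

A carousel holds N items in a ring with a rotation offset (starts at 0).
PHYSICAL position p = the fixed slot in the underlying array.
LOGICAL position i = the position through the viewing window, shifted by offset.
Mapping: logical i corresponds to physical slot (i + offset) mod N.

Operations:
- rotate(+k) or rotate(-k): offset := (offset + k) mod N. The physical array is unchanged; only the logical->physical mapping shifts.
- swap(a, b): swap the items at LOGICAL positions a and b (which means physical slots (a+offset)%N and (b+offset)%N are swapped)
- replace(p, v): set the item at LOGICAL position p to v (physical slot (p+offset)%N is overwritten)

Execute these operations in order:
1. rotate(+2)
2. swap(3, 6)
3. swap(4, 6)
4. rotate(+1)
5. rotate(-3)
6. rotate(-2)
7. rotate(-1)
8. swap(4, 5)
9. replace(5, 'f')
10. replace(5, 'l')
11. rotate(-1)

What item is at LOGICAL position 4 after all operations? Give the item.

Answer: A

Derivation:
After op 1 (rotate(+2)): offset=2, physical=[A,B,C,D,E,F,G], logical=[C,D,E,F,G,A,B]
After op 2 (swap(3, 6)): offset=2, physical=[A,F,C,D,E,B,G], logical=[C,D,E,B,G,A,F]
After op 3 (swap(4, 6)): offset=2, physical=[A,G,C,D,E,B,F], logical=[C,D,E,B,F,A,G]
After op 4 (rotate(+1)): offset=3, physical=[A,G,C,D,E,B,F], logical=[D,E,B,F,A,G,C]
After op 5 (rotate(-3)): offset=0, physical=[A,G,C,D,E,B,F], logical=[A,G,C,D,E,B,F]
After op 6 (rotate(-2)): offset=5, physical=[A,G,C,D,E,B,F], logical=[B,F,A,G,C,D,E]
After op 7 (rotate(-1)): offset=4, physical=[A,G,C,D,E,B,F], logical=[E,B,F,A,G,C,D]
After op 8 (swap(4, 5)): offset=4, physical=[A,C,G,D,E,B,F], logical=[E,B,F,A,C,G,D]
After op 9 (replace(5, 'f')): offset=4, physical=[A,C,f,D,E,B,F], logical=[E,B,F,A,C,f,D]
After op 10 (replace(5, 'l')): offset=4, physical=[A,C,l,D,E,B,F], logical=[E,B,F,A,C,l,D]
After op 11 (rotate(-1)): offset=3, physical=[A,C,l,D,E,B,F], logical=[D,E,B,F,A,C,l]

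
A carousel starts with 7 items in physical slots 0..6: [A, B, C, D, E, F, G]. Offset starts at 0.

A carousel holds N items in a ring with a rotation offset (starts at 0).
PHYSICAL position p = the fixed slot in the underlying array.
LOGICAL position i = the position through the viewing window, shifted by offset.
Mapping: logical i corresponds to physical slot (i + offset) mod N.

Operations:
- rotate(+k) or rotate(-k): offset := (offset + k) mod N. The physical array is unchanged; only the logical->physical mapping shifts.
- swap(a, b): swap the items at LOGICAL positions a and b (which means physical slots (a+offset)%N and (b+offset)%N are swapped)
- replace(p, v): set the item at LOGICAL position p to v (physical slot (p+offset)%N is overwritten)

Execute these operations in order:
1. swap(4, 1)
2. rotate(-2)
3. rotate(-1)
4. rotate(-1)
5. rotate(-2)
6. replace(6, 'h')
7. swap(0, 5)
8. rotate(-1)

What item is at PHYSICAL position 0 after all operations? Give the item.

After op 1 (swap(4, 1)): offset=0, physical=[A,E,C,D,B,F,G], logical=[A,E,C,D,B,F,G]
After op 2 (rotate(-2)): offset=5, physical=[A,E,C,D,B,F,G], logical=[F,G,A,E,C,D,B]
After op 3 (rotate(-1)): offset=4, physical=[A,E,C,D,B,F,G], logical=[B,F,G,A,E,C,D]
After op 4 (rotate(-1)): offset=3, physical=[A,E,C,D,B,F,G], logical=[D,B,F,G,A,E,C]
After op 5 (rotate(-2)): offset=1, physical=[A,E,C,D,B,F,G], logical=[E,C,D,B,F,G,A]
After op 6 (replace(6, 'h')): offset=1, physical=[h,E,C,D,B,F,G], logical=[E,C,D,B,F,G,h]
After op 7 (swap(0, 5)): offset=1, physical=[h,G,C,D,B,F,E], logical=[G,C,D,B,F,E,h]
After op 8 (rotate(-1)): offset=0, physical=[h,G,C,D,B,F,E], logical=[h,G,C,D,B,F,E]

Answer: h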